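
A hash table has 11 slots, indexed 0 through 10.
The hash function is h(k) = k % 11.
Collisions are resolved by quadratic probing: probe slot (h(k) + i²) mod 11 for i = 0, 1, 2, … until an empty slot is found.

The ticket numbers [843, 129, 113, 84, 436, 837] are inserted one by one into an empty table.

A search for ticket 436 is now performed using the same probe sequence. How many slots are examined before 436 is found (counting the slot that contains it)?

4

843 hashes to 7; slot 7 is free -> place at 7.
129 hashes to 8; slot 8 is free -> place at 8.
113 hashes to 3; slot 3 is free -> place at 3.
84 hashes to 7; 7,8 taken -> place at 0.
436 hashes to 7; 7,8,0 taken -> place at 5.
837 hashes to 1; slot 1 is free -> place at 1.
Table: [84, 837, -, 113, -, 436, -, 843, 129, -, -]
Lookup 436: h=7, probe 7,8,0,5 → found at 5.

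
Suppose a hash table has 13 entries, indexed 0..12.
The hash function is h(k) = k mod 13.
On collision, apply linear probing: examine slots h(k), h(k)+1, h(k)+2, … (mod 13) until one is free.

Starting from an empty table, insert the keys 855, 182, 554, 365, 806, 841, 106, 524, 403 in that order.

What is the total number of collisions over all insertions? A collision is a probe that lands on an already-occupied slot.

8

855: h=10 => slot 10
182: h=0 => slot 0
554: h=8 => slot 8
365: h=1 => slot 1
806: h=0, probe 0,1,2 => slot 2
841: h=9 => slot 9
106: h=2, probe 2,3 => slot 3
524: h=4 => slot 4
403: h=0, probe 0,1,2,3,4,5 => slot 5
Table: [182, 365, 806, 106, 524, 403, _, _, 554, 841, 855, _, _]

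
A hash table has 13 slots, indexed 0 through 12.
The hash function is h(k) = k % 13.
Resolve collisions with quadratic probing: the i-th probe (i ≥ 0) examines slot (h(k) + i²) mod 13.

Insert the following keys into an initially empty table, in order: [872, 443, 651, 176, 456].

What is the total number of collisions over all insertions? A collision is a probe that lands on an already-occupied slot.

6

872: h=1 -> slot 1
443: h=1, probe 1,2 -> slot 2
651: h=1, probe 1,2,5 -> slot 5
176: h=7 -> slot 7
456: h=1, probe 1,2,5,10 -> slot 10
Table: [_, 872, 443, _, _, 651, _, 176, _, _, 456, _, _]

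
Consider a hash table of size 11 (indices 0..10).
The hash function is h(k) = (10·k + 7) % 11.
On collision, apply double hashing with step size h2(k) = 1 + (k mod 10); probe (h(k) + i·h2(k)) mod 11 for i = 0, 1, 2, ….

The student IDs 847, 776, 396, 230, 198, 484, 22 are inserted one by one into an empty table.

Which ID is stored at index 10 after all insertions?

847 hashes to 7; slot 7 is free -> place at 7.
776 hashes to 1; slot 1 is free -> place at 1.
396 hashes to 7, h2=7; 7 taken -> place at 3.
230 hashes to 8; slot 8 is free -> place at 8.
198 hashes to 7, h2=9; 7 taken -> place at 5.
484 hashes to 7, h2=5; 7,1 taken -> place at 6.
22 hashes to 7, h2=3; 7 taken -> place at 10.
Table: [_, 776, _, 396, _, 198, 484, 847, 230, _, 22]

22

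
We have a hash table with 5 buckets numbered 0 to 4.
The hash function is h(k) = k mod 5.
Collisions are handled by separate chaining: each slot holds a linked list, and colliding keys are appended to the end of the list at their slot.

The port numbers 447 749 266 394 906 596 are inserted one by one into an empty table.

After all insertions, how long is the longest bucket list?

447 -> bucket 2
749 -> bucket 4
266 -> bucket 1
394 -> bucket 4 (collision)
906 -> bucket 1 (collision)
596 -> bucket 1 (collision)
Final buckets:
0: -
1: 266 -> 906 -> 596
2: 447
3: -
4: 749 -> 394

3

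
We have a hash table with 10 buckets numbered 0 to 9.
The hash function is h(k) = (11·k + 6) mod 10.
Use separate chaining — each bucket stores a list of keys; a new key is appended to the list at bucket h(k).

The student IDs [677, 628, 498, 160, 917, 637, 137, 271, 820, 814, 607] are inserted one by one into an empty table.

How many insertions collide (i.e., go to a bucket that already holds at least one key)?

6

677 → bucket 3
628 → bucket 4
498 → bucket 4 (collision)
160 → bucket 6
917 → bucket 3 (collision)
637 → bucket 3 (collision)
137 → bucket 3 (collision)
271 → bucket 7
820 → bucket 6 (collision)
814 → bucket 0
607 → bucket 3 (collision)
Final buckets:
0: 814
1: _
2: _
3: 677 -> 917 -> 637 -> 137 -> 607
4: 628 -> 498
5: _
6: 160 -> 820
7: 271
8: _
9: _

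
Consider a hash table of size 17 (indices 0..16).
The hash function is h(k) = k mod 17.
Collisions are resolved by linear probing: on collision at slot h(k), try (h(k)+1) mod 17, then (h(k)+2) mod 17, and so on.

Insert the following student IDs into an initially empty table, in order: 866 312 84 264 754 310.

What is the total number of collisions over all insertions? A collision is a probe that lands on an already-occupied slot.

2

866: h=16 -> slot 16
312: h=6 -> slot 6
84: h=16, probe 16,0 -> slot 0
264: h=9 -> slot 9
754: h=6, probe 6,7 -> slot 7
310: h=4 -> slot 4
Table: [84, -, -, -, 310, -, 312, 754, -, 264, -, -, -, -, -, -, 866]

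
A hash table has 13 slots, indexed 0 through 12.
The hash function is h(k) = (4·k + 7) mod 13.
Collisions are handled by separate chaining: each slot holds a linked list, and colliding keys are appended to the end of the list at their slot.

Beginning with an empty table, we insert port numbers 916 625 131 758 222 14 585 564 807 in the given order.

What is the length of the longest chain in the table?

5

Insert 916: h=5, bucket 5 empty → new chain.
Insert 625: h=11, bucket 11 empty → new chain.
Insert 131: h=11, bucket 11 nonempty → append to chain.
Insert 758: h=10, bucket 10 empty → new chain.
Insert 222: h=11, bucket 11 nonempty → append to chain.
Insert 14: h=11, bucket 11 nonempty → append to chain.
Insert 585: h=7, bucket 7 empty → new chain.
Insert 564: h=1, bucket 1 empty → new chain.
Insert 807: h=11, bucket 11 nonempty → append to chain.
Final buckets:
0: _
1: 564
2: _
3: _
4: _
5: 916
6: _
7: 585
8: _
9: _
10: 758
11: 625 -> 131 -> 222 -> 14 -> 807
12: _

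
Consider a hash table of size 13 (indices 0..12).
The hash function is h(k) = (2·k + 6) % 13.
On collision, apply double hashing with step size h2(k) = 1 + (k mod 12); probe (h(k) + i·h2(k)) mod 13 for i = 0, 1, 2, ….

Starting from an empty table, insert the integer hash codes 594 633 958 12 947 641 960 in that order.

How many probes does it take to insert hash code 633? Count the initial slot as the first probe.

594: h=11 => slot 11
633: h=11, h2=10, probe 11,8 => slot 8
958: h=11, h2=11, probe 11,9 => slot 9
12: h=4 => slot 4
947: h=2 => slot 2
641: h=1 => slot 1
960: h=2, h2=1, probe 2,3 => slot 3
Table: [_, 641, 947, 960, 12, _, _, _, 633, 958, _, 594, _]

2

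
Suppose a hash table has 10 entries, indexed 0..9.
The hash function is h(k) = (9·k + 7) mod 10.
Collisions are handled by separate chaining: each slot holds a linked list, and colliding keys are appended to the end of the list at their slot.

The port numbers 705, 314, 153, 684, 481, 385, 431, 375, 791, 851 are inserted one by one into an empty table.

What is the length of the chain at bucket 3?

Insert 705: h=2, bucket 2 empty → new chain.
Insert 314: h=3, bucket 3 empty → new chain.
Insert 153: h=4, bucket 4 empty → new chain.
Insert 684: h=3, bucket 3 nonempty → append to chain.
Insert 481: h=6, bucket 6 empty → new chain.
Insert 385: h=2, bucket 2 nonempty → append to chain.
Insert 431: h=6, bucket 6 nonempty → append to chain.
Insert 375: h=2, bucket 2 nonempty → append to chain.
Insert 791: h=6, bucket 6 nonempty → append to chain.
Insert 851: h=6, bucket 6 nonempty → append to chain.
Final buckets:
0: -
1: -
2: 705 -> 385 -> 375
3: 314 -> 684
4: 153
5: -
6: 481 -> 431 -> 791 -> 851
7: -
8: -
9: -

2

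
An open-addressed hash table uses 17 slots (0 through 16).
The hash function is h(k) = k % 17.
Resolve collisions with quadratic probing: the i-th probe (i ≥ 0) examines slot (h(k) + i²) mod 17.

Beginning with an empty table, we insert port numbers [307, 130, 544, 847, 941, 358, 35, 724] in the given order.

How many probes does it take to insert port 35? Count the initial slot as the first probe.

Insert 307: h=1, slot 1 empty => index 1.
Insert 130: h=11, slot 11 empty => index 11.
Insert 544: h=0, slot 0 empty => index 0.
Insert 847: h=14, slot 14 empty => index 14.
Insert 941: h=6, slot 6 empty => index 6.
Insert 358: h=1, slot 1 occupied => index 2.
Insert 35: h=1, slots 1,2 occupied => index 5.
Insert 724: h=10, slot 10 empty => index 10.
Table: [544, 307, 358, -, -, 35, 941, -, -, -, 724, 130, -, -, 847, -, -]

3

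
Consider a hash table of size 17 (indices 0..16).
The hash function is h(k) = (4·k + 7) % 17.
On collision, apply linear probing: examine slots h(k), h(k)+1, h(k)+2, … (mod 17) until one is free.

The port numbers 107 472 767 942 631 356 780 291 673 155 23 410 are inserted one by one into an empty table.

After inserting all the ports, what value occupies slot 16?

631

107 hashes to 10; slot 10 is free => place at 10.
472 hashes to 8; slot 8 is free => place at 8.
767 hashes to 15; slot 15 is free => place at 15.
942 hashes to 1; slot 1 is free => place at 1.
631 hashes to 15; 15 taken => place at 16.
356 hashes to 3; slot 3 is free => place at 3.
780 hashes to 16; 16 taken => place at 0.
291 hashes to 15; 15,16,0,1 taken => place at 2.
673 hashes to 13; slot 13 is free => place at 13.
155 hashes to 15; 15,16,0,1,2,3 taken => place at 4.
23 hashes to 14; slot 14 is free => place at 14.
410 hashes to 15; 15,16,0,1,2,3,4 taken => place at 5.
Table: [780, 942, 291, 356, 155, 410, —, —, 472, —, 107, —, —, 673, 23, 767, 631]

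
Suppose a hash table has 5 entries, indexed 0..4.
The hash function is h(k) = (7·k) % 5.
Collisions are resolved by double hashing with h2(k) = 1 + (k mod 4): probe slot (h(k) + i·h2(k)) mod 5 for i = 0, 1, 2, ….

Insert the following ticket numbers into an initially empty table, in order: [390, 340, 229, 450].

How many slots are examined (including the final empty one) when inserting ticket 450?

Insert 390: h=0, slot 0 empty → index 0.
Insert 340: h=0, h2=1, slot 0 occupied → index 1.
Insert 229: h=3, slot 3 empty → index 3.
Insert 450: h=0, h2=3, slots 0,3,1 occupied → index 4.
Table: [390, 340, —, 229, 450]

4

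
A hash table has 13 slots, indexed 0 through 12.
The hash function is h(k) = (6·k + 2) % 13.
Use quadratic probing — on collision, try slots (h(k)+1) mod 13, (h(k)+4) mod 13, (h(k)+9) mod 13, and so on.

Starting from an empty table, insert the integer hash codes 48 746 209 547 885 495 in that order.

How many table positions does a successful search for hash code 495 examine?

48: h=4 => slot 4
746: h=6 => slot 6
209: h=8 => slot 8
547: h=8, probe 8,9 => slot 9
885: h=8, probe 8,9,12 => slot 12
495: h=8, probe 8,9,12,4,11 => slot 11
Table: [_, _, _, _, 48, _, 746, _, 209, 547, _, 495, 885]
Lookup 495: h=8, probe 8,9,12,4,11 → found at 11.

5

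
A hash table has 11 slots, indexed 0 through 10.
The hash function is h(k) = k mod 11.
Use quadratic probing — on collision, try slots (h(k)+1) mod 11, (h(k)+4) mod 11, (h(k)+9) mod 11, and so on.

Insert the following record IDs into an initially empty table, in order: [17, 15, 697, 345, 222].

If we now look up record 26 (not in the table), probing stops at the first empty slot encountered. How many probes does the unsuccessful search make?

17: h=6 => slot 6
15: h=4 => slot 4
697: h=4, probe 4,5 => slot 5
345: h=4, probe 4,5,8 => slot 8
222: h=2 => slot 2
Table: [—, —, 222, —, 15, 697, 17, —, 345, —, —]
Lookup 26: h=4, probe 4,5,8,2,9 → slot 9 empty, not found.

5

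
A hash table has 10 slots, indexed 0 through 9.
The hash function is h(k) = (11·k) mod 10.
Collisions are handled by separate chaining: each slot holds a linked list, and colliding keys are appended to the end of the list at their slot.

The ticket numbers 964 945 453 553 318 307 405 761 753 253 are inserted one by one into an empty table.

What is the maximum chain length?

4

964 -> bucket 4
945 -> bucket 5
453 -> bucket 3
553 -> bucket 3 (collision)
318 -> bucket 8
307 -> bucket 7
405 -> bucket 5 (collision)
761 -> bucket 1
753 -> bucket 3 (collision)
253 -> bucket 3 (collision)
Final buckets:
0: _
1: 761
2: _
3: 453 -> 553 -> 753 -> 253
4: 964
5: 945 -> 405
6: _
7: 307
8: 318
9: _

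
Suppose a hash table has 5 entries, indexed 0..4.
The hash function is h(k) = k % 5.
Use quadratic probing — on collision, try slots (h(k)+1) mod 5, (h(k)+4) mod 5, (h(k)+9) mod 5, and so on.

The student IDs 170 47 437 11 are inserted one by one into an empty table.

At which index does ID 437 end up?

170 hashes to 0; slot 0 is free → place at 0.
47 hashes to 2; slot 2 is free → place at 2.
437 hashes to 2; 2 taken → place at 3.
11 hashes to 1; slot 1 is free → place at 1.
Table: [170, 11, 47, 437, _]

3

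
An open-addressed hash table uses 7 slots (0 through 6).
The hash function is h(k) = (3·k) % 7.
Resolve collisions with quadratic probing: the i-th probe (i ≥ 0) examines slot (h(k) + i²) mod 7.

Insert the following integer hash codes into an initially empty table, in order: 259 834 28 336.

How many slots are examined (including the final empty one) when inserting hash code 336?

259: h=0 => slot 0
834: h=3 => slot 3
28: h=0, probe 0,1 => slot 1
336: h=0, probe 0,1,4 => slot 4
Table: [259, 28, ., 834, 336, ., .]

3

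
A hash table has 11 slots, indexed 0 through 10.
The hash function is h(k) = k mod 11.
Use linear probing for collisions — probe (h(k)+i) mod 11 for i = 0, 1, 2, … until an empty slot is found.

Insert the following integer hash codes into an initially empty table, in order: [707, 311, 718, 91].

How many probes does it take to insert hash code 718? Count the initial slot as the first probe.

3

707 hashes to 3; slot 3 is free -> place at 3.
311 hashes to 3; 3 taken -> place at 4.
718 hashes to 3; 3,4 taken -> place at 5.
91 hashes to 3; 3,4,5 taken -> place at 6.
Table: [—, —, —, 707, 311, 718, 91, —, —, —, —]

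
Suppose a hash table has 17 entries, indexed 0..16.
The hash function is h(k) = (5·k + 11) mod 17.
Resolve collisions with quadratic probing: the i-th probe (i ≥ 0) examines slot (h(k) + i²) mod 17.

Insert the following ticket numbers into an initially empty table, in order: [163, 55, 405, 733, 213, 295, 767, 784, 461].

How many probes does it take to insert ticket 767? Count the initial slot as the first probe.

Insert 163: h=10, slot 10 empty => index 10.
Insert 55: h=14, slot 14 empty => index 14.
Insert 405: h=13, slot 13 empty => index 13.
Insert 733: h=4, slot 4 empty => index 4.
Insert 213: h=5, slot 5 empty => index 5.
Insert 295: h=7, slot 7 empty => index 7.
Insert 767: h=4, slots 4,5 occupied => index 8.
Insert 784: h=4, slots 4,5,8,13 occupied => index 3.
Insert 461: h=4, slots 4,5,8,13,3 occupied => index 12.
Table: [., ., ., 784, 733, 213, ., 295, 767, ., 163, ., 461, 405, 55, ., .]

3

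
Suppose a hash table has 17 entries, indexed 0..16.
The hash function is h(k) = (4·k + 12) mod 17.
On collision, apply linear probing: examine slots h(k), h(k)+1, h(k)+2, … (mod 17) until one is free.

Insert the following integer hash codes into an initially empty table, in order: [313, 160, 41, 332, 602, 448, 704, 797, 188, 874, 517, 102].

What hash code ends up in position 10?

704

313 hashes to 6; slot 6 is free => place at 6.
160 hashes to 6; 6 taken => place at 7.
41 hashes to 6; 6,7 taken => place at 8.
332 hashes to 14; slot 14 is free => place at 14.
602 hashes to 6; 6,7,8 taken => place at 9.
448 hashes to 2; slot 2 is free => place at 2.
704 hashes to 6; 6,7,8,9 taken => place at 10.
797 hashes to 4; slot 4 is free => place at 4.
188 hashes to 16; slot 16 is free => place at 16.
874 hashes to 6; 6,7,8,9,10 taken => place at 11.
517 hashes to 6; 6,7,8,9,10,11 taken => place at 12.
102 hashes to 12; 12 taken => place at 13.
Table: [_, _, 448, _, 797, _, 313, 160, 41, 602, 704, 874, 517, 102, 332, _, 188]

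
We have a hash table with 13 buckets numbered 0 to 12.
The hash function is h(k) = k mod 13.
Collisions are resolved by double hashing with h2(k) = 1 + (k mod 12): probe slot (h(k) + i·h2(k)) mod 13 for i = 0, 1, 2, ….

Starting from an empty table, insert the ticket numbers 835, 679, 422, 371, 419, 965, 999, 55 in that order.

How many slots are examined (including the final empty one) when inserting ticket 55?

835 hashes to 3; slot 3 is free → place at 3.
679 hashes to 3, h2=8; 3 taken → place at 11.
422 hashes to 6; slot 6 is free → place at 6.
371 hashes to 7; slot 7 is free → place at 7.
419 hashes to 3, h2=12; 3 taken → place at 2.
965 hashes to 3, h2=6; 3 taken → place at 9.
999 hashes to 11, h2=4; 11,2,6 taken → place at 10.
55 hashes to 3, h2=8; 3,11,6 taken → place at 1.
Table: [., 55, 419, 835, ., ., 422, 371, ., 965, 999, 679, .]

4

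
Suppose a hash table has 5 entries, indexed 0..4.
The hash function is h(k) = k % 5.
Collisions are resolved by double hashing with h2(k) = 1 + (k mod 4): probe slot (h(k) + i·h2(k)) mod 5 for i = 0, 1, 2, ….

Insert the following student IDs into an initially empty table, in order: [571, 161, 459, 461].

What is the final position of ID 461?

571 hashes to 1; slot 1 is free → place at 1.
161 hashes to 1, h2=2; 1 taken → place at 3.
459 hashes to 4; slot 4 is free → place at 4.
461 hashes to 1, h2=2; 1,3 taken → place at 0.
Table: [461, 571, _, 161, 459]

0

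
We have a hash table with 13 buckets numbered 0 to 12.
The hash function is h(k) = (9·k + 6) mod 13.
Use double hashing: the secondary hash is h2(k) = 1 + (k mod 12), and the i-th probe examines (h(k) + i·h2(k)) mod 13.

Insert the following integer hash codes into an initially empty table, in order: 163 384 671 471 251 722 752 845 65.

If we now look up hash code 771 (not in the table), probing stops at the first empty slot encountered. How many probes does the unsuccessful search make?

163 hashes to 4; slot 4 is free => place at 4.
384 hashes to 4, h2=1; 4 taken => place at 5.
671 hashes to 0; slot 0 is free => place at 0.
471 hashes to 7; slot 7 is free => place at 7.
251 hashes to 3; slot 3 is free => place at 3.
722 hashes to 4, h2=3; 4,7 taken => place at 10.
752 hashes to 1; slot 1 is free => place at 1.
845 hashes to 6; slot 6 is free => place at 6.
65 hashes to 6, h2=6; 6 taken => place at 12.
Table: [671, 752, -, 251, 163, 384, 845, 471, -, -, 722, -, 65]
Lookup 771: h=3, h2=4, probe 3,7,11 → slot 11 empty, not found.

3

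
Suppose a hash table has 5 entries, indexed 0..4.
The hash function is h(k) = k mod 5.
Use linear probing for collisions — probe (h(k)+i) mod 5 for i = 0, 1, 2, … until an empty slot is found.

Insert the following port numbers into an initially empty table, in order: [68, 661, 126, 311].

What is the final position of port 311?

68 hashes to 3; slot 3 is free => place at 3.
661 hashes to 1; slot 1 is free => place at 1.
126 hashes to 1; 1 taken => place at 2.
311 hashes to 1; 1,2,3 taken => place at 4.
Table: [-, 661, 126, 68, 311]

4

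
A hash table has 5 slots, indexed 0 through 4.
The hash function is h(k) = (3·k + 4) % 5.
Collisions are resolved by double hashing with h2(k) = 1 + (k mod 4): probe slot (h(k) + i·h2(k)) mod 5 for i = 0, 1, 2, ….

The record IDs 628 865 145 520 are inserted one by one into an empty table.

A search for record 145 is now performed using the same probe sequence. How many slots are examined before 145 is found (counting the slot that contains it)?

Insert 628: h=3, slot 3 empty → index 3.
Insert 865: h=4, slot 4 empty → index 4.
Insert 145: h=4, h2=2, slot 4 occupied → index 1.
Insert 520: h=4, h2=1, slot 4 occupied → index 0.
Table: [520, 145, ∅, 628, 865]
Lookup 145: h=4, h2=2, probe 4,1 → found at 1.

2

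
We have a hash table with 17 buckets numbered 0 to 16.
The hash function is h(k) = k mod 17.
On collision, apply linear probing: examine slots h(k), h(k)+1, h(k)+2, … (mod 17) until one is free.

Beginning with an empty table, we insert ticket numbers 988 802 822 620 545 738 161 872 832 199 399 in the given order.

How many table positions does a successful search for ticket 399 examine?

3

Insert 988: h=2, slot 2 empty => index 2.
Insert 802: h=3, slot 3 empty => index 3.
Insert 822: h=6, slot 6 empty => index 6.
Insert 620: h=8, slot 8 empty => index 8.
Insert 545: h=1, slot 1 empty => index 1.
Insert 738: h=7, slot 7 empty => index 7.
Insert 161: h=8, slot 8 occupied => index 9.
Insert 872: h=5, slot 5 empty => index 5.
Insert 832: h=16, slot 16 empty => index 16.
Insert 199: h=12, slot 12 empty => index 12.
Insert 399: h=8, slots 8,9 occupied => index 10.
Table: [—, 545, 988, 802, —, 872, 822, 738, 620, 161, 399, —, 199, —, —, —, 832]
Lookup 399: h=8, probe 8,9,10 → found at 10.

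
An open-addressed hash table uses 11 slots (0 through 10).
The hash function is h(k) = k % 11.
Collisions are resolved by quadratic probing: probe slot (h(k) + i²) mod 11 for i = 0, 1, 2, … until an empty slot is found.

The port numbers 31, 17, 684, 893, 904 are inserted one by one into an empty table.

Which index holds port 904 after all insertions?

Insert 31: h=9, slot 9 empty → index 9.
Insert 17: h=6, slot 6 empty → index 6.
Insert 684: h=2, slot 2 empty → index 2.
Insert 893: h=2, slot 2 occupied → index 3.
Insert 904: h=2, slots 2,3,6 occupied → index 0.
Table: [904, -, 684, 893, -, -, 17, -, -, 31, -]

0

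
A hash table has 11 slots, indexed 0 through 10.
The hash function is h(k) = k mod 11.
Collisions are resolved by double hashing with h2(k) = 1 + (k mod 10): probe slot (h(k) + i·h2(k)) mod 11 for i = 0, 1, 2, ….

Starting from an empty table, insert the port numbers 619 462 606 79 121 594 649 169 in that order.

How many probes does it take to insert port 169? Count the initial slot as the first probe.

7

Insert 619: h=3, slot 3 empty => index 3.
Insert 462: h=0, slot 0 empty => index 0.
Insert 606: h=1, slot 1 empty => index 1.
Insert 79: h=2, slot 2 empty => index 2.
Insert 121: h=0, h2=2, slots 0,2 occupied => index 4.
Insert 594: h=0, h2=5, slot 0 occupied => index 5.
Insert 649: h=0, h2=10, slot 0 occupied => index 10.
Insert 169: h=4, h2=10, slots 4,3,2,1,0,10 occupied => index 9.
Table: [462, 606, 79, 619, 121, 594, -, -, -, 169, 649]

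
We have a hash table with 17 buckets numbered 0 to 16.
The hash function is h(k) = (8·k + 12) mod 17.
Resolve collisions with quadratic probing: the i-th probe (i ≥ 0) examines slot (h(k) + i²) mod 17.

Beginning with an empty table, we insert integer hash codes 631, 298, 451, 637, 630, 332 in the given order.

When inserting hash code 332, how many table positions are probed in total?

Insert 631: h=11, slot 11 empty → index 11.
Insert 298: h=16, slot 16 empty → index 16.
Insert 451: h=16, slot 16 occupied → index 0.
Insert 637: h=8, slot 8 empty → index 8.
Insert 630: h=3, slot 3 empty → index 3.
Insert 332: h=16, slots 16,0,3,8 occupied → index 15.
Table: [451, ∅, ∅, 630, ∅, ∅, ∅, ∅, 637, ∅, ∅, 631, ∅, ∅, ∅, 332, 298]

5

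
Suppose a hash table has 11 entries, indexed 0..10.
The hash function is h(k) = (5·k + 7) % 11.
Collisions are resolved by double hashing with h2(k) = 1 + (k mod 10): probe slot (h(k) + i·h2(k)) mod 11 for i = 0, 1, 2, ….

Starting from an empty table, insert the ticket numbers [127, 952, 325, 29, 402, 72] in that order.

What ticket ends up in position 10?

Insert 127: h=4, slot 4 empty -> index 4.
Insert 952: h=4, h2=3, slot 4 occupied -> index 7.
Insert 325: h=4, h2=6, slot 4 occupied -> index 10.
Insert 29: h=9, slot 9 empty -> index 9.
Insert 402: h=4, h2=3, slots 4,7,10 occupied -> index 2.
Insert 72: h=4, h2=3, slots 4,7,10,2 occupied -> index 5.
Table: [_, _, 402, _, 127, 72, _, 952, _, 29, 325]

325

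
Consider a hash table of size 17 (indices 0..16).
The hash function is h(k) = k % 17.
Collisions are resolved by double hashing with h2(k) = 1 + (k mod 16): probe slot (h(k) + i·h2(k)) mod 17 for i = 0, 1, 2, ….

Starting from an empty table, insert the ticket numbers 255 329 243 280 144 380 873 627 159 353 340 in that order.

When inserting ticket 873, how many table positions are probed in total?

2

Insert 255: h=0, slot 0 empty → index 0.
Insert 329: h=6, slot 6 empty → index 6.
Insert 243: h=5, slot 5 empty → index 5.
Insert 280: h=8, slot 8 empty → index 8.
Insert 144: h=8, h2=1, slot 8 occupied → index 9.
Insert 380: h=6, h2=13, slot 6 occupied → index 2.
Insert 873: h=6, h2=10, slot 6 occupied → index 16.
Insert 627: h=15, slot 15 empty → index 15.
Insert 159: h=6, h2=16, slots 6,5 occupied → index 4.
Insert 353: h=13, slot 13 empty → index 13.
Insert 340: h=0, h2=5, slots 0,5 occupied → index 10.
Table: [255, ., 380, ., 159, 243, 329, ., 280, 144, 340, ., ., 353, ., 627, 873]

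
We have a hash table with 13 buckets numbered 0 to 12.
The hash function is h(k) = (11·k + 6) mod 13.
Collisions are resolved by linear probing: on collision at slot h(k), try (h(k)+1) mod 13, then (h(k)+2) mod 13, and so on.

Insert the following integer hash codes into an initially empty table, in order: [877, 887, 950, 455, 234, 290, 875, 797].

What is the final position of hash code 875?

877 hashes to 7; slot 7 is free => place at 7.
887 hashes to 0; slot 0 is free => place at 0.
950 hashes to 4; slot 4 is free => place at 4.
455 hashes to 6; slot 6 is free => place at 6.
234 hashes to 6; 6,7 taken => place at 8.
290 hashes to 11; slot 11 is free => place at 11.
875 hashes to 11; 11 taken => place at 12.
797 hashes to 11; 11,12,0 taken => place at 1.
Table: [887, 797, _, _, 950, _, 455, 877, 234, _, _, 290, 875]

12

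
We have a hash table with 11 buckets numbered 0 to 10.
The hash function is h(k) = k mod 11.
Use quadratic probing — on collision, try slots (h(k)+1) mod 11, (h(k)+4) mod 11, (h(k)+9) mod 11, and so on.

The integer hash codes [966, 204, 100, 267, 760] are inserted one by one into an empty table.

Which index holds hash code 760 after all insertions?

Insert 966: h=9, slot 9 empty → index 9.
Insert 204: h=6, slot 6 empty → index 6.
Insert 100: h=1, slot 1 empty → index 1.
Insert 267: h=3, slot 3 empty → index 3.
Insert 760: h=1, slot 1 occupied → index 2.
Table: [∅, 100, 760, 267, ∅, ∅, 204, ∅, ∅, 966, ∅]

2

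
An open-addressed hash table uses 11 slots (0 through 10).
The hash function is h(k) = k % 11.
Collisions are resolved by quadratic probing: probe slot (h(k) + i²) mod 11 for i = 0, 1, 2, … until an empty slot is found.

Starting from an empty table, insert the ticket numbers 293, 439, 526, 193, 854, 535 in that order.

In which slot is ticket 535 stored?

0

293: h=7 => slot 7
439: h=10 => slot 10
526: h=9 => slot 9
193: h=6 => slot 6
854: h=7, probe 7,8 => slot 8
535: h=7, probe 7,8,0 => slot 0
Table: [535, ., ., ., ., ., 193, 293, 854, 526, 439]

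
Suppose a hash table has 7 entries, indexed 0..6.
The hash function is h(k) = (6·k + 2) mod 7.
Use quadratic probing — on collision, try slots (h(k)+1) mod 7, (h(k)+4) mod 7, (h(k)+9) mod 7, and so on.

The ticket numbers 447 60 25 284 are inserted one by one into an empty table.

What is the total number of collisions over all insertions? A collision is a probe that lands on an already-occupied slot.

3

Insert 447: h=3, slot 3 empty → index 3.
Insert 60: h=5, slot 5 empty → index 5.
Insert 25: h=5, slot 5 occupied → index 6.
Insert 284: h=5, slots 5,6 occupied → index 2.
Table: [-, -, 284, 447, -, 60, 25]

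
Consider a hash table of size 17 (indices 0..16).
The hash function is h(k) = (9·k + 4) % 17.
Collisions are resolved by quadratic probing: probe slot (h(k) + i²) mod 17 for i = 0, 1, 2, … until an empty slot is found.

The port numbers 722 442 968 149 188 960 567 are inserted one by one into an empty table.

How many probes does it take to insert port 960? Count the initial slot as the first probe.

722: h=8 => slot 8
442: h=4 => slot 4
968: h=12 => slot 12
149: h=2 => slot 2
188: h=13 => slot 13
960: h=8, probe 8,9 => slot 9
567: h=7 => slot 7
Table: [-, -, 149, -, 442, -, -, 567, 722, 960, -, -, 968, 188, -, -, -]

2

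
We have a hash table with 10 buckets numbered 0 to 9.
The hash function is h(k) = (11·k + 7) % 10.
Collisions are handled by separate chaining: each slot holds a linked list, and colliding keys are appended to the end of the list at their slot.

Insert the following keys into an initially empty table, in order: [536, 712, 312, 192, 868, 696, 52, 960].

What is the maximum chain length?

Insert 536: h=3, bucket 3 empty -> new chain.
Insert 712: h=9, bucket 9 empty -> new chain.
Insert 312: h=9, bucket 9 nonempty -> append to chain.
Insert 192: h=9, bucket 9 nonempty -> append to chain.
Insert 868: h=5, bucket 5 empty -> new chain.
Insert 696: h=3, bucket 3 nonempty -> append to chain.
Insert 52: h=9, bucket 9 nonempty -> append to chain.
Insert 960: h=7, bucket 7 empty -> new chain.
Final buckets:
0: .
1: .
2: .
3: 536 -> 696
4: .
5: 868
6: .
7: 960
8: .
9: 712 -> 312 -> 192 -> 52

4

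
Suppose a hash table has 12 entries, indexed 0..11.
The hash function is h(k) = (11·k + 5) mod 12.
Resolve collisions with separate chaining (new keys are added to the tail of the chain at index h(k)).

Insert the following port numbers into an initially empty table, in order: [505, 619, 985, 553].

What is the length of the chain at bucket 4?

3

Insert 505: h=4, bucket 4 empty -> new chain.
Insert 619: h=10, bucket 10 empty -> new chain.
Insert 985: h=4, bucket 4 nonempty -> append to chain.
Insert 553: h=4, bucket 4 nonempty -> append to chain.
Final buckets:
0: —
1: —
2: —
3: —
4: 505 -> 985 -> 553
5: —
6: —
7: —
8: —
9: —
10: 619
11: —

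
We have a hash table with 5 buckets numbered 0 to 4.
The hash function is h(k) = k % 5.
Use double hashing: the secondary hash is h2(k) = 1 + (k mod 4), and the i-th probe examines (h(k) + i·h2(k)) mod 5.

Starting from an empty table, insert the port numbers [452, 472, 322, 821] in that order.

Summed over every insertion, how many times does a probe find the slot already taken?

2

452: h=2 -> slot 2
472: h=2, h2=1, probe 2,3 -> slot 3
322: h=2, h2=3, probe 2,0 -> slot 0
821: h=1 -> slot 1
Table: [322, 821, 452, 472, .]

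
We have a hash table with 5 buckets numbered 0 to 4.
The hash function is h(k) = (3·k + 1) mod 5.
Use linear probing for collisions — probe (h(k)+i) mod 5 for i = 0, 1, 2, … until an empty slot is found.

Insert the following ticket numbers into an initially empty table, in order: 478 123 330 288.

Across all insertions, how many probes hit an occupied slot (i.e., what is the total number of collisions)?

Insert 478: h=0, slot 0 empty → index 0.
Insert 123: h=0, slot 0 occupied → index 1.
Insert 330: h=1, slot 1 occupied → index 2.
Insert 288: h=0, slots 0,1,2 occupied → index 3.
Table: [478, 123, 330, 288, .]

5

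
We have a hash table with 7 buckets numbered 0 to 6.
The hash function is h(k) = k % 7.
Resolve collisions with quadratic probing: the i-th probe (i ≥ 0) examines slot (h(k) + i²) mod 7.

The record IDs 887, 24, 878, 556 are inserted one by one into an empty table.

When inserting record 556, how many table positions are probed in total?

3

887 hashes to 5; slot 5 is free => place at 5.
24 hashes to 3; slot 3 is free => place at 3.
878 hashes to 3; 3 taken => place at 4.
556 hashes to 3; 3,4 taken => place at 0.
Table: [556, _, _, 24, 878, 887, _]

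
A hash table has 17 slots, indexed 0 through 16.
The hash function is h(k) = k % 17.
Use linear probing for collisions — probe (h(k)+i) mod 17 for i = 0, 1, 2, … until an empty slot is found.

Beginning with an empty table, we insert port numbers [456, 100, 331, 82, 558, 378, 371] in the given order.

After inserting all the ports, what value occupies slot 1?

Insert 456: h=14, slot 14 empty → index 14.
Insert 100: h=15, slot 15 empty → index 15.
Insert 331: h=8, slot 8 empty → index 8.
Insert 82: h=14, slots 14,15 occupied → index 16.
Insert 558: h=14, slots 14,15,16 occupied → index 0.
Insert 378: h=4, slot 4 empty → index 4.
Insert 371: h=14, slots 14,15,16,0 occupied → index 1.
Table: [558, 371, ., ., 378, ., ., ., 331, ., ., ., ., ., 456, 100, 82]

371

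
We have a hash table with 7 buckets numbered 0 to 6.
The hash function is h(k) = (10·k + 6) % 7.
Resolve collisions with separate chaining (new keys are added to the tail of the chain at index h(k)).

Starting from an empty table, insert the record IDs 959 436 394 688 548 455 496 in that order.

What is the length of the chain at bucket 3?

1

959 -> bucket 6
436 -> bucket 5
394 -> bucket 5 (collision)
688 -> bucket 5 (collision)
548 -> bucket 5 (collision)
455 -> bucket 6 (collision)
496 -> bucket 3
Final buckets:
0: .
1: .
2: .
3: 496
4: .
5: 436 -> 394 -> 688 -> 548
6: 959 -> 455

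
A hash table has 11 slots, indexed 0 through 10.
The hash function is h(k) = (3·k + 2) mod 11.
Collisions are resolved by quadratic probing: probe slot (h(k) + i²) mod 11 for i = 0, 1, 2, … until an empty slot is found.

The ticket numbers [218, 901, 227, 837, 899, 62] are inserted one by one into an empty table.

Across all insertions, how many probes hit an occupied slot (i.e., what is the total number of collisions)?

1

218 hashes to 7; slot 7 is free → place at 7.
901 hashes to 10; slot 10 is free → place at 10.
227 hashes to 1; slot 1 is free → place at 1.
837 hashes to 5; slot 5 is free → place at 5.
899 hashes to 4; slot 4 is free → place at 4.
62 hashes to 1; 1 taken → place at 2.
Table: [_, 227, 62, _, 899, 837, _, 218, _, _, 901]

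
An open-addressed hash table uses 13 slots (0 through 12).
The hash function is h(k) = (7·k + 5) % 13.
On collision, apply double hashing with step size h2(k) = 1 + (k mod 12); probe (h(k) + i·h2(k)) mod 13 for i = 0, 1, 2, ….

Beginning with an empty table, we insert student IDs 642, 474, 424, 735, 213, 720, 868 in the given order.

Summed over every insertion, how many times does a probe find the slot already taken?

642: h=1 → slot 1
474: h=8 → slot 8
424: h=9 → slot 9
735: h=2 → slot 2
213: h=1, h2=10, probe 1,11 → slot 11
720: h=1, h2=1, probe 1,2,3 → slot 3
868: h=10 → slot 10
Table: [_, 642, 735, 720, _, _, _, _, 474, 424, 868, 213, _]

3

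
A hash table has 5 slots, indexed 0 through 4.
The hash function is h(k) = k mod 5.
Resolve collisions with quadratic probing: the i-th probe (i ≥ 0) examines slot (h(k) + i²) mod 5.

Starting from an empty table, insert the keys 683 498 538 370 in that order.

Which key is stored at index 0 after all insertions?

Insert 683: h=3, slot 3 empty → index 3.
Insert 498: h=3, slot 3 occupied → index 4.
Insert 538: h=3, slots 3,4 occupied → index 2.
Insert 370: h=0, slot 0 empty → index 0.
Table: [370, —, 538, 683, 498]

370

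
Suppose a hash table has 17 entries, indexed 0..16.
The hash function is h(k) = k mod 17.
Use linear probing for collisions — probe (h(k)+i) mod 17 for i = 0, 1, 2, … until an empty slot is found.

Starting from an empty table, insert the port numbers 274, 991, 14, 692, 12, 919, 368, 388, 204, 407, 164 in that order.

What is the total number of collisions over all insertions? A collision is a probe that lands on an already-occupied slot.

11

Insert 274: h=2, slot 2 empty => index 2.
Insert 991: h=5, slot 5 empty => index 5.
Insert 14: h=14, slot 14 empty => index 14.
Insert 692: h=12, slot 12 empty => index 12.
Insert 12: h=12, slot 12 occupied => index 13.
Insert 919: h=1, slot 1 empty => index 1.
Insert 368: h=11, slot 11 empty => index 11.
Insert 388: h=14, slot 14 occupied => index 15.
Insert 204: h=0, slot 0 empty => index 0.
Insert 407: h=16, slot 16 empty => index 16.
Insert 164: h=11, slots 11,12,13,14,15,16,0,1,2 occupied => index 3.
Table: [204, 919, 274, 164, ∅, 991, ∅, ∅, ∅, ∅, ∅, 368, 692, 12, 14, 388, 407]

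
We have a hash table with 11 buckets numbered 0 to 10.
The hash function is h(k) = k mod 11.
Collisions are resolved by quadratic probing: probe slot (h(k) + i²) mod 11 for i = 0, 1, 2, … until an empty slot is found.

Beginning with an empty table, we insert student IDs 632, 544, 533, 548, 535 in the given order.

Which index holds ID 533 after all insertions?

9

Insert 632: h=5, slot 5 empty → index 5.
Insert 544: h=5, slot 5 occupied → index 6.
Insert 533: h=5, slots 5,6 occupied → index 9.
Insert 548: h=9, slot 9 occupied → index 10.
Insert 535: h=7, slot 7 empty → index 7.
Table: [∅, ∅, ∅, ∅, ∅, 632, 544, 535, ∅, 533, 548]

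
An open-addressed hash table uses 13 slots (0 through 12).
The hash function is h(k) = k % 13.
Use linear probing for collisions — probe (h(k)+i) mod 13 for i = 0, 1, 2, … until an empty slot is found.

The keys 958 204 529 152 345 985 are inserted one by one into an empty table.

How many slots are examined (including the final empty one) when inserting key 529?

Insert 958: h=9, slot 9 empty -> index 9.
Insert 204: h=9, slot 9 occupied -> index 10.
Insert 529: h=9, slots 9,10 occupied -> index 11.
Insert 152: h=9, slots 9,10,11 occupied -> index 12.
Insert 345: h=7, slot 7 empty -> index 7.
Insert 985: h=10, slots 10,11,12 occupied -> index 0.
Table: [985, ∅, ∅, ∅, ∅, ∅, ∅, 345, ∅, 958, 204, 529, 152]

3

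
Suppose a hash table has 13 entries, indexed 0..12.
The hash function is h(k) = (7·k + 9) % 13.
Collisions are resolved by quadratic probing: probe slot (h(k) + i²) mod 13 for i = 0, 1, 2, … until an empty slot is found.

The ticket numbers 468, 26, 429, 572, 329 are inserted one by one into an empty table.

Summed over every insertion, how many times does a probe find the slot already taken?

468 hashes to 9; slot 9 is free => place at 9.
26 hashes to 9; 9 taken => place at 10.
429 hashes to 9; 9,10 taken => place at 0.
572 hashes to 9; 9,10,0 taken => place at 5.
329 hashes to 11; slot 11 is free => place at 11.
Table: [429, —, —, —, —, 572, —, —, —, 468, 26, 329, —]

6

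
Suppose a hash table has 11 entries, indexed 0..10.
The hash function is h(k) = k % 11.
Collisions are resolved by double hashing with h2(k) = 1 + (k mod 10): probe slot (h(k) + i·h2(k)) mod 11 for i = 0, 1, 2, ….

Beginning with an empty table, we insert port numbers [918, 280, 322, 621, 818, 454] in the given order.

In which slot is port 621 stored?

918: h=5 → slot 5
280: h=5, h2=1, probe 5,6 → slot 6
322: h=3 → slot 3
621: h=5, h2=2, probe 5,7 → slot 7
818: h=4 → slot 4
454: h=3, h2=5, probe 3,8 → slot 8
Table: [—, —, —, 322, 818, 918, 280, 621, 454, —, —]

7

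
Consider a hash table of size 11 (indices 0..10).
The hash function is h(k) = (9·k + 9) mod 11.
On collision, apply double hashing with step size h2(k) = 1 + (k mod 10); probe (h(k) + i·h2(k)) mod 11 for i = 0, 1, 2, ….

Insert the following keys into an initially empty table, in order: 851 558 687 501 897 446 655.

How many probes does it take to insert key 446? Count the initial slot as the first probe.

851: h=1 → slot 1
558: h=4 → slot 4
687: h=10 → slot 10
501: h=8 → slot 8
897: h=8, h2=8, probe 8,5 → slot 5
446: h=8, h2=7, probe 8,4,0 → slot 0
655: h=8, h2=6, probe 8,3 → slot 3
Table: [446, 851, ∅, 655, 558, 897, ∅, ∅, 501, ∅, 687]

3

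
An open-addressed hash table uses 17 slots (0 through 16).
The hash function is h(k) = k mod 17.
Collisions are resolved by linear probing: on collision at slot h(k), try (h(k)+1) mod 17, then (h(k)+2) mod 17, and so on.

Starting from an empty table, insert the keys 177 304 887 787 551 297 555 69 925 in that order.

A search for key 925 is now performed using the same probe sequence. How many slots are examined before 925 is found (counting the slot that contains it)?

4

177 hashes to 7; slot 7 is free => place at 7.
304 hashes to 15; slot 15 is free => place at 15.
887 hashes to 3; slot 3 is free => place at 3.
787 hashes to 5; slot 5 is free => place at 5.
551 hashes to 7; 7 taken => place at 8.
297 hashes to 8; 8 taken => place at 9.
555 hashes to 11; slot 11 is free => place at 11.
69 hashes to 1; slot 1 is free => place at 1.
925 hashes to 7; 7,8,9 taken => place at 10.
Table: [-, 69, -, 887, -, 787, -, 177, 551, 297, 925, 555, -, -, -, 304, -]
Lookup 925: h=7, probe 7,8,9,10 → found at 10.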